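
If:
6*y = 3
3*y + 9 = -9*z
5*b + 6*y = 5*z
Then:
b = -53/30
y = 1/2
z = -7/6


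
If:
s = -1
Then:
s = -1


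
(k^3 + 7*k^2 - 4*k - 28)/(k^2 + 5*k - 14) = k + 2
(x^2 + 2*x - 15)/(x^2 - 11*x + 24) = (x + 5)/(x - 8)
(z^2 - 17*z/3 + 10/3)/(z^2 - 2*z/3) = (z - 5)/z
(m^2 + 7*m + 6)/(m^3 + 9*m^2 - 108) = (m + 1)/(m^2 + 3*m - 18)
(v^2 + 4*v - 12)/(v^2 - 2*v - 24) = (-v^2 - 4*v + 12)/(-v^2 + 2*v + 24)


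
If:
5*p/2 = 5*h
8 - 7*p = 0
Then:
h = 4/7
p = 8/7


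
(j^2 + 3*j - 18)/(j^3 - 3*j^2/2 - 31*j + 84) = 2*(j - 3)/(2*j^2 - 15*j + 28)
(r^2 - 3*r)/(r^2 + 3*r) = (r - 3)/(r + 3)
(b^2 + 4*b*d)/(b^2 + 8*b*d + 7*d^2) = b*(b + 4*d)/(b^2 + 8*b*d + 7*d^2)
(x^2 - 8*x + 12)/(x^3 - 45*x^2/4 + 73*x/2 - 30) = 4*(x - 2)/(4*x^2 - 21*x + 20)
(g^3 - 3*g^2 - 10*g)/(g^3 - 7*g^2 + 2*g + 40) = g/(g - 4)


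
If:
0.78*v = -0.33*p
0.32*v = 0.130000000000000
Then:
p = -0.96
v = 0.41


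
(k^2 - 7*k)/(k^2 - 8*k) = (k - 7)/(k - 8)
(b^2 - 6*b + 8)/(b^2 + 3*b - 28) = (b - 2)/(b + 7)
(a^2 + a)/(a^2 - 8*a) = (a + 1)/(a - 8)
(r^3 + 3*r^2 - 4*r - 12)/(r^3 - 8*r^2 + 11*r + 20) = (r^3 + 3*r^2 - 4*r - 12)/(r^3 - 8*r^2 + 11*r + 20)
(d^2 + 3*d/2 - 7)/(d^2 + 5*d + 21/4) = 2*(d - 2)/(2*d + 3)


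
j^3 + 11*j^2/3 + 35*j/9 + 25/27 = (j + 1/3)*(j + 5/3)^2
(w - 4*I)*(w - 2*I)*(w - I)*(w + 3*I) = w^4 - 4*I*w^3 + 7*w^2 - 34*I*w - 24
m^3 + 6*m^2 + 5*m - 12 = (m - 1)*(m + 3)*(m + 4)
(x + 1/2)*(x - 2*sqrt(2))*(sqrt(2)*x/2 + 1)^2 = x^4/2 + x^3/4 - 3*x^2 - 2*sqrt(2)*x - 3*x/2 - sqrt(2)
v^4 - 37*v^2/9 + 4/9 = (v - 2)*(v - 1/3)*(v + 1/3)*(v + 2)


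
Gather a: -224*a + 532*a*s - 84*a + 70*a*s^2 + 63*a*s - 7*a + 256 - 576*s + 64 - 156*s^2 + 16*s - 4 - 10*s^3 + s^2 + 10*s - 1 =a*(70*s^2 + 595*s - 315) - 10*s^3 - 155*s^2 - 550*s + 315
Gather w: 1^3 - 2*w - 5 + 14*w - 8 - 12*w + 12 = 0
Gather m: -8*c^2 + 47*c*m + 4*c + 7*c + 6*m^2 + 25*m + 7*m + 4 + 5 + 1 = -8*c^2 + 11*c + 6*m^2 + m*(47*c + 32) + 10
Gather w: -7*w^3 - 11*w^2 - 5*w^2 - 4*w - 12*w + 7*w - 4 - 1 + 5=-7*w^3 - 16*w^2 - 9*w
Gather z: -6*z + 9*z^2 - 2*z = 9*z^2 - 8*z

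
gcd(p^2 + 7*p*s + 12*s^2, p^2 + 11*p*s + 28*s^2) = p + 4*s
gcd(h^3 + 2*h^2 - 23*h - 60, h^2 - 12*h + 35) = h - 5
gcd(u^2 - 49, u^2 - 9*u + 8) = 1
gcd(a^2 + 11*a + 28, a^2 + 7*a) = a + 7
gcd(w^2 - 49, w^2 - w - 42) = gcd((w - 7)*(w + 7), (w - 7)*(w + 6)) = w - 7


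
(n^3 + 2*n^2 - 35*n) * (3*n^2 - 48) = 3*n^5 + 6*n^4 - 153*n^3 - 96*n^2 + 1680*n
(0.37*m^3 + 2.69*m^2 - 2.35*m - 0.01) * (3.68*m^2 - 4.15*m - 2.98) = 1.3616*m^5 + 8.3637*m^4 - 20.9141*m^3 + 1.6995*m^2 + 7.0445*m + 0.0298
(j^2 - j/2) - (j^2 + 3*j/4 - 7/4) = 7/4 - 5*j/4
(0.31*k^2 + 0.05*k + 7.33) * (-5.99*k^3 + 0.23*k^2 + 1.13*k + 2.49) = -1.8569*k^5 - 0.2282*k^4 - 43.5449*k^3 + 2.5143*k^2 + 8.4074*k + 18.2517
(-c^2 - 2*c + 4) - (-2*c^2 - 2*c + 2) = c^2 + 2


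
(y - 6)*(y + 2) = y^2 - 4*y - 12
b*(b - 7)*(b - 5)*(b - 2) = b^4 - 14*b^3 + 59*b^2 - 70*b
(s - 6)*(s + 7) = s^2 + s - 42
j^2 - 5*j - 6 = (j - 6)*(j + 1)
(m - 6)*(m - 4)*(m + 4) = m^3 - 6*m^2 - 16*m + 96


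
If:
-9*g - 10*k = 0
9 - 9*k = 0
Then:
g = -10/9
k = 1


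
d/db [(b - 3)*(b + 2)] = 2*b - 1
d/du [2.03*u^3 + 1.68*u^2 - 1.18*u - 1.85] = 6.09*u^2 + 3.36*u - 1.18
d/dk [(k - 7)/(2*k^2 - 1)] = (2*k^2 - 4*k*(k - 7) - 1)/(2*k^2 - 1)^2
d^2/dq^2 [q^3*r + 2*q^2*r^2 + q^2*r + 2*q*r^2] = 2*r*(3*q + 2*r + 1)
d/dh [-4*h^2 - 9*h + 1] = -8*h - 9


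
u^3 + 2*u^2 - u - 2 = (u - 1)*(u + 1)*(u + 2)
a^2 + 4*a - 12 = (a - 2)*(a + 6)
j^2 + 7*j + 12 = (j + 3)*(j + 4)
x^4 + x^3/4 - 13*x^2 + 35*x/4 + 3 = (x - 3)*(x - 1)*(x + 1/4)*(x + 4)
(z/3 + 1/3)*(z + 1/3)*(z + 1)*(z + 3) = z^4/3 + 16*z^3/9 + 26*z^2/9 + 16*z/9 + 1/3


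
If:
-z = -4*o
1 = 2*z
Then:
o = 1/8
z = 1/2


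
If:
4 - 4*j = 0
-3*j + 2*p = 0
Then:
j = 1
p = 3/2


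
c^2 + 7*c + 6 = (c + 1)*(c + 6)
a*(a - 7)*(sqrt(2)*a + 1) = sqrt(2)*a^3 - 7*sqrt(2)*a^2 + a^2 - 7*a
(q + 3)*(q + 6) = q^2 + 9*q + 18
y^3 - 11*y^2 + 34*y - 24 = (y - 6)*(y - 4)*(y - 1)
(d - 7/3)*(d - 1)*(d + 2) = d^3 - 4*d^2/3 - 13*d/3 + 14/3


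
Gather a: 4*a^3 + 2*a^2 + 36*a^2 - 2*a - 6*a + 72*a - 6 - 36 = 4*a^3 + 38*a^2 + 64*a - 42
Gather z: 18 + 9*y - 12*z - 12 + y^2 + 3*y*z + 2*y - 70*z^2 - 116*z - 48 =y^2 + 11*y - 70*z^2 + z*(3*y - 128) - 42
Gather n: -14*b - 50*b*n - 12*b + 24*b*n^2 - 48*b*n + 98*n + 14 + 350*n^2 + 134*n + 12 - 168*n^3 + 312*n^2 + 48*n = -26*b - 168*n^3 + n^2*(24*b + 662) + n*(280 - 98*b) + 26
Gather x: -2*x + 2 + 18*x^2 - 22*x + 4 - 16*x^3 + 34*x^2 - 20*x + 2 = -16*x^3 + 52*x^2 - 44*x + 8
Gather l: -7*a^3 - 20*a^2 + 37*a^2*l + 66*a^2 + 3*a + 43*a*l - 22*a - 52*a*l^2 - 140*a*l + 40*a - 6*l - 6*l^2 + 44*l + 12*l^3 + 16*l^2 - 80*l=-7*a^3 + 46*a^2 + 21*a + 12*l^3 + l^2*(10 - 52*a) + l*(37*a^2 - 97*a - 42)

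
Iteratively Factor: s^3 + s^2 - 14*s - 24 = (s + 2)*(s^2 - s - 12) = (s - 4)*(s + 2)*(s + 3)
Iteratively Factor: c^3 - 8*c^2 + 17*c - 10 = (c - 1)*(c^2 - 7*c + 10) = (c - 5)*(c - 1)*(c - 2)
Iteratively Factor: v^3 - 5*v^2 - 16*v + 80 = (v + 4)*(v^2 - 9*v + 20) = (v - 5)*(v + 4)*(v - 4)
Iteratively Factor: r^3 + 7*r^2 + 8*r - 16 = (r + 4)*(r^2 + 3*r - 4) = (r - 1)*(r + 4)*(r + 4)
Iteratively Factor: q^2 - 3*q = (q - 3)*(q)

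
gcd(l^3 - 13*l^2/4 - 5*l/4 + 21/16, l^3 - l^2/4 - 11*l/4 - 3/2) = l + 3/4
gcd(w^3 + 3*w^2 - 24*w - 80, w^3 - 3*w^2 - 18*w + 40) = w^2 - w - 20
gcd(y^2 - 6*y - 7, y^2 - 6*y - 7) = y^2 - 6*y - 7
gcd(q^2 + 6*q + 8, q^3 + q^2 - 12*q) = q + 4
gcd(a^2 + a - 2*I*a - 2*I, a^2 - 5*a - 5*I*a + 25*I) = 1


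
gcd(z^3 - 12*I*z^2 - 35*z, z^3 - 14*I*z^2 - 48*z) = z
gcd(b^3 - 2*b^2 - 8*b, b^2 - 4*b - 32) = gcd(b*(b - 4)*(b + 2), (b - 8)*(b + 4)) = 1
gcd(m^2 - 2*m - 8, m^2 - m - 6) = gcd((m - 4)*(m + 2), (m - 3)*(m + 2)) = m + 2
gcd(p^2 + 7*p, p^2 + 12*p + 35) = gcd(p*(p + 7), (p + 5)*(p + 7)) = p + 7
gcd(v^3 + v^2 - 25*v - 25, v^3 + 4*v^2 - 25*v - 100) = v^2 - 25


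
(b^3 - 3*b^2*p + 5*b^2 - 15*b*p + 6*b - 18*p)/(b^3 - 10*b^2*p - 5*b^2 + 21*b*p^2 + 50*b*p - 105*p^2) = (-b^2 - 5*b - 6)/(-b^2 + 7*b*p + 5*b - 35*p)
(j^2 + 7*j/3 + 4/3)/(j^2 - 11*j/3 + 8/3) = (3*j^2 + 7*j + 4)/(3*j^2 - 11*j + 8)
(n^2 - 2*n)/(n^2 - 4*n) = (n - 2)/(n - 4)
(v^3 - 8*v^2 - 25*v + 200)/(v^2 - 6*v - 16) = (v^2 - 25)/(v + 2)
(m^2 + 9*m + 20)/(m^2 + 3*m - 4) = (m + 5)/(m - 1)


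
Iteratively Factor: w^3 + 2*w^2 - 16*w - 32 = (w + 2)*(w^2 - 16) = (w - 4)*(w + 2)*(w + 4)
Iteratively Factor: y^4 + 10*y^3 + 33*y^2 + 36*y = (y + 3)*(y^3 + 7*y^2 + 12*y) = y*(y + 3)*(y^2 + 7*y + 12) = y*(y + 3)^2*(y + 4)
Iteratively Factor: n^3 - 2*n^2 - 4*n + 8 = (n + 2)*(n^2 - 4*n + 4) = (n - 2)*(n + 2)*(n - 2)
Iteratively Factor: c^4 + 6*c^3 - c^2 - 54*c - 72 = (c + 3)*(c^3 + 3*c^2 - 10*c - 24) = (c + 3)*(c + 4)*(c^2 - c - 6) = (c + 2)*(c + 3)*(c + 4)*(c - 3)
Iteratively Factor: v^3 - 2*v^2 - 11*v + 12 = (v - 1)*(v^2 - v - 12) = (v - 4)*(v - 1)*(v + 3)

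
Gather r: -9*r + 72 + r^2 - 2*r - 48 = r^2 - 11*r + 24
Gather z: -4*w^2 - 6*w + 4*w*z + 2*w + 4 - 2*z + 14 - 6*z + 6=-4*w^2 - 4*w + z*(4*w - 8) + 24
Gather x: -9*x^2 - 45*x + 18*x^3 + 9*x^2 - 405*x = 18*x^3 - 450*x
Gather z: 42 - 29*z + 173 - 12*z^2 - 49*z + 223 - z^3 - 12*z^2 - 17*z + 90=-z^3 - 24*z^2 - 95*z + 528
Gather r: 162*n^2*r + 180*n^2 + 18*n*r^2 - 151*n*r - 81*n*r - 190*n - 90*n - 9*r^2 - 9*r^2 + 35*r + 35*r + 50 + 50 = 180*n^2 - 280*n + r^2*(18*n - 18) + r*(162*n^2 - 232*n + 70) + 100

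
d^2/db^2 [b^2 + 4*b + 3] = 2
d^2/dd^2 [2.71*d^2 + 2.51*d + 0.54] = 5.42000000000000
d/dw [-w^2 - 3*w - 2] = -2*w - 3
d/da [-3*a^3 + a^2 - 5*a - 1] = -9*a^2 + 2*a - 5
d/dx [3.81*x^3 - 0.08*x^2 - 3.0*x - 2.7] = 11.43*x^2 - 0.16*x - 3.0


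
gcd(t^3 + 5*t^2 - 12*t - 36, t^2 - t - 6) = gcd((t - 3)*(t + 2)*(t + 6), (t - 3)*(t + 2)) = t^2 - t - 6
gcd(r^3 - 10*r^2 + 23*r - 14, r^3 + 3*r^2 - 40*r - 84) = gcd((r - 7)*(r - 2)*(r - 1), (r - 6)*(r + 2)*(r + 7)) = 1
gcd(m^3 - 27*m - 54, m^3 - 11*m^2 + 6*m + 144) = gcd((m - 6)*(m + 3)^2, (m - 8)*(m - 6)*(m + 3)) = m^2 - 3*m - 18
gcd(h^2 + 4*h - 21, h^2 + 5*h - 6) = 1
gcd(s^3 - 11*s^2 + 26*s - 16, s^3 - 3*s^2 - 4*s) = 1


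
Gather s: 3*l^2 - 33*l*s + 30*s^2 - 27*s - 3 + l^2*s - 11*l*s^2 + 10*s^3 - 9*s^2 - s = 3*l^2 + 10*s^3 + s^2*(21 - 11*l) + s*(l^2 - 33*l - 28) - 3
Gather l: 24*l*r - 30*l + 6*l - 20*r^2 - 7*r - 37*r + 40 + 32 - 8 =l*(24*r - 24) - 20*r^2 - 44*r + 64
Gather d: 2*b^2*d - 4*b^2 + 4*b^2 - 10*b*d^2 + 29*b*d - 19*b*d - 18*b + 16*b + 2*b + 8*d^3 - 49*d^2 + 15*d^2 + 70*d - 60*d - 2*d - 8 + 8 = 8*d^3 + d^2*(-10*b - 34) + d*(2*b^2 + 10*b + 8)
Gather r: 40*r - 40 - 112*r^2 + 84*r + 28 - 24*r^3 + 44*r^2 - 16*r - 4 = -24*r^3 - 68*r^2 + 108*r - 16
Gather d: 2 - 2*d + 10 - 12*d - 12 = -14*d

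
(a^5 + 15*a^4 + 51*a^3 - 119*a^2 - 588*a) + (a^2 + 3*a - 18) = a^5 + 15*a^4 + 51*a^3 - 118*a^2 - 585*a - 18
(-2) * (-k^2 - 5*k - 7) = 2*k^2 + 10*k + 14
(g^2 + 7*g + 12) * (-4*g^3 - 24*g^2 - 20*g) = -4*g^5 - 52*g^4 - 236*g^3 - 428*g^2 - 240*g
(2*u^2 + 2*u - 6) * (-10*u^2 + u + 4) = -20*u^4 - 18*u^3 + 70*u^2 + 2*u - 24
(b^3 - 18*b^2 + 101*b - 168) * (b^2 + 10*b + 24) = b^5 - 8*b^4 - 55*b^3 + 410*b^2 + 744*b - 4032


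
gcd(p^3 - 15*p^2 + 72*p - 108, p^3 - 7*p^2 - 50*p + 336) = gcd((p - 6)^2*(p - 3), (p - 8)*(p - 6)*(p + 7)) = p - 6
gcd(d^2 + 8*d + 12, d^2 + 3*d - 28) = 1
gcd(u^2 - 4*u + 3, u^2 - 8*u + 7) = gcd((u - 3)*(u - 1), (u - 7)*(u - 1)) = u - 1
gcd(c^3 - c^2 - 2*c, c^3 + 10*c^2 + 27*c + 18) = c + 1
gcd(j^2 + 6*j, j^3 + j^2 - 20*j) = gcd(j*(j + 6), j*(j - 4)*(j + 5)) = j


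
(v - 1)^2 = v^2 - 2*v + 1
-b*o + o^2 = o*(-b + o)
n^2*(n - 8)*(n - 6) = n^4 - 14*n^3 + 48*n^2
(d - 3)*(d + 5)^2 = d^3 + 7*d^2 - 5*d - 75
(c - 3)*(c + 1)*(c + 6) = c^3 + 4*c^2 - 15*c - 18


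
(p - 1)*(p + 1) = p^2 - 1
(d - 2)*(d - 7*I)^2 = d^3 - 2*d^2 - 14*I*d^2 - 49*d + 28*I*d + 98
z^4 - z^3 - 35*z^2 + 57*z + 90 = (z - 5)*(z - 3)*(z + 1)*(z + 6)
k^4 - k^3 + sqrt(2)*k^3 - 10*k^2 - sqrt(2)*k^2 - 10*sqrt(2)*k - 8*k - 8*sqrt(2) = (k - 4)*(k + 1)*(k + 2)*(k + sqrt(2))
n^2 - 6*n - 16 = (n - 8)*(n + 2)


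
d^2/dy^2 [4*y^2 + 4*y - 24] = 8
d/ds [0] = 0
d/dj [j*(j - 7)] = 2*j - 7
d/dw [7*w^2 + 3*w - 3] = 14*w + 3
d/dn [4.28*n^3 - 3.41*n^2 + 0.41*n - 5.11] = 12.84*n^2 - 6.82*n + 0.41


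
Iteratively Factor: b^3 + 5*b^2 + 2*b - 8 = (b - 1)*(b^2 + 6*b + 8) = (b - 1)*(b + 2)*(b + 4)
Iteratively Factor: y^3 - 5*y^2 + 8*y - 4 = (y - 2)*(y^2 - 3*y + 2) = (y - 2)*(y - 1)*(y - 2)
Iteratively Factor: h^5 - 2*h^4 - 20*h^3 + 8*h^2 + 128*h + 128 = (h - 4)*(h^4 + 2*h^3 - 12*h^2 - 40*h - 32) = (h - 4)*(h + 2)*(h^3 - 12*h - 16) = (h - 4)*(h + 2)^2*(h^2 - 2*h - 8) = (h - 4)^2*(h + 2)^2*(h + 2)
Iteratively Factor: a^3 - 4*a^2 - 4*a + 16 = (a + 2)*(a^2 - 6*a + 8) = (a - 4)*(a + 2)*(a - 2)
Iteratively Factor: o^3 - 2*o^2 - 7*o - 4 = (o + 1)*(o^2 - 3*o - 4) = (o - 4)*(o + 1)*(o + 1)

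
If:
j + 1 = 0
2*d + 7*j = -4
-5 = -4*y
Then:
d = 3/2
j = -1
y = 5/4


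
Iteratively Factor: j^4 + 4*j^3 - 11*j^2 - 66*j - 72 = (j - 4)*(j^3 + 8*j^2 + 21*j + 18) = (j - 4)*(j + 3)*(j^2 + 5*j + 6) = (j - 4)*(j + 2)*(j + 3)*(j + 3)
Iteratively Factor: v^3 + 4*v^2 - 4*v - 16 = (v - 2)*(v^2 + 6*v + 8) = (v - 2)*(v + 4)*(v + 2)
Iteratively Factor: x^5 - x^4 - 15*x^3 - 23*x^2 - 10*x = (x - 5)*(x^4 + 4*x^3 + 5*x^2 + 2*x) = (x - 5)*(x + 2)*(x^3 + 2*x^2 + x) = (x - 5)*(x + 1)*(x + 2)*(x^2 + x) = x*(x - 5)*(x + 1)*(x + 2)*(x + 1)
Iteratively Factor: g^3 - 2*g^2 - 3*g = (g + 1)*(g^2 - 3*g) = (g - 3)*(g + 1)*(g)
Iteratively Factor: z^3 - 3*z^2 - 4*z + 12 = (z + 2)*(z^2 - 5*z + 6) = (z - 2)*(z + 2)*(z - 3)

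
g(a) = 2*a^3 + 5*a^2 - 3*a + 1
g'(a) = 6*a^2 + 10*a - 3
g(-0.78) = 5.43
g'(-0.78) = -7.15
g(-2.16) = 10.65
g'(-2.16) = 3.39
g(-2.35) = 9.71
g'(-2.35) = 6.64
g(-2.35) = 9.71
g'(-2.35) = 6.64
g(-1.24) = 8.59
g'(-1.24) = -6.17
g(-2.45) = 8.95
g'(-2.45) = 8.52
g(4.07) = 206.45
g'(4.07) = 137.09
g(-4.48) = -65.04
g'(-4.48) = 72.62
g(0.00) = 1.00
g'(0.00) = -3.00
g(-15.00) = -5579.00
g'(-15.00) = 1197.00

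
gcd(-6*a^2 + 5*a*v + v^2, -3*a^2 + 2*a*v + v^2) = -a + v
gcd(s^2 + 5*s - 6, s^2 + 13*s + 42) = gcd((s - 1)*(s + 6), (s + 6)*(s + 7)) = s + 6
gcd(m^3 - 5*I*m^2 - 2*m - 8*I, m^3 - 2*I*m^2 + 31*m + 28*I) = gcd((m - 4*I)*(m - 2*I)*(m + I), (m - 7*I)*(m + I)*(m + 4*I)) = m + I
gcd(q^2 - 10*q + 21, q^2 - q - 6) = q - 3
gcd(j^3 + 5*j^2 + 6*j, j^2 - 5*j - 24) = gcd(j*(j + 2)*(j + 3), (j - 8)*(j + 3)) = j + 3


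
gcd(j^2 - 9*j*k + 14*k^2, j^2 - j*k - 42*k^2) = j - 7*k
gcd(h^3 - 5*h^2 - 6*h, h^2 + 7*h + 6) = h + 1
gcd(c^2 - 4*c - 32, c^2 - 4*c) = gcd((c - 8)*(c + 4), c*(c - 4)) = 1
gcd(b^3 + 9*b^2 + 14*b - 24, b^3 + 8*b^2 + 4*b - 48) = b^2 + 10*b + 24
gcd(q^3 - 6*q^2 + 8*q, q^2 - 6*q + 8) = q^2 - 6*q + 8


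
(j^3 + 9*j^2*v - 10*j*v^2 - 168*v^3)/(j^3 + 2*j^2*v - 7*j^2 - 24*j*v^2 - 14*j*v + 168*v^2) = (j + 7*v)/(j - 7)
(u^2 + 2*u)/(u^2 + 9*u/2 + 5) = 2*u/(2*u + 5)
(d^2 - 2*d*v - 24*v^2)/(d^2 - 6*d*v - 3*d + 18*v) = (d + 4*v)/(d - 3)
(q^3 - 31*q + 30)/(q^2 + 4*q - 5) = (q^2 + q - 30)/(q + 5)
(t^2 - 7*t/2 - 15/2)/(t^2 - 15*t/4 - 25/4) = 2*(2*t + 3)/(4*t + 5)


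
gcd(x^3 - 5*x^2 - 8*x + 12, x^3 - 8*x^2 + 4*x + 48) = x^2 - 4*x - 12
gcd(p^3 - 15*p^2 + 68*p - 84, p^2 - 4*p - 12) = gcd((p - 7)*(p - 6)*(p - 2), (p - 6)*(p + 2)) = p - 6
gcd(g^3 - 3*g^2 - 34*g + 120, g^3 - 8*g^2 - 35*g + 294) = g + 6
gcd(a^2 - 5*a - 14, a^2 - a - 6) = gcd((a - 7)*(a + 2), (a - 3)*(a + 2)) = a + 2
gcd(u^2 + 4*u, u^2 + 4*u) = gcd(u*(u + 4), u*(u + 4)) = u^2 + 4*u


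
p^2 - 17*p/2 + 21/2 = (p - 7)*(p - 3/2)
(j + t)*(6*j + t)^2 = 36*j^3 + 48*j^2*t + 13*j*t^2 + t^3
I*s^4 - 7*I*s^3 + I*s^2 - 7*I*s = s*(s - 7)*(s + I)*(I*s + 1)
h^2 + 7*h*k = h*(h + 7*k)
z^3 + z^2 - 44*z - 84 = (z - 7)*(z + 2)*(z + 6)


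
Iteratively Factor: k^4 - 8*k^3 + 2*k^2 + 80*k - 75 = (k + 3)*(k^3 - 11*k^2 + 35*k - 25) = (k - 5)*(k + 3)*(k^2 - 6*k + 5) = (k - 5)*(k - 1)*(k + 3)*(k - 5)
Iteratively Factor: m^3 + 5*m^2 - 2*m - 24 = (m + 4)*(m^2 + m - 6) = (m - 2)*(m + 4)*(m + 3)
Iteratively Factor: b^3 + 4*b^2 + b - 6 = (b + 3)*(b^2 + b - 2) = (b + 2)*(b + 3)*(b - 1)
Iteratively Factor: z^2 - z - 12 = (z + 3)*(z - 4)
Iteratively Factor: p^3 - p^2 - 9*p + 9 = (p - 3)*(p^2 + 2*p - 3) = (p - 3)*(p + 3)*(p - 1)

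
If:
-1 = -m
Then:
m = 1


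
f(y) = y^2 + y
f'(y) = 2*y + 1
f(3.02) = 12.14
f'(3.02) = 7.04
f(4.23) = 22.12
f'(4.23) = 9.46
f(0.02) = 0.02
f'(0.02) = 1.04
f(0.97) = 1.91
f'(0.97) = 2.94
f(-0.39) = -0.24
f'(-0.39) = 0.22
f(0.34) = 0.46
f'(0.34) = 1.68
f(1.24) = 2.78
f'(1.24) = 3.48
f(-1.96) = 1.88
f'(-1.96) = -2.92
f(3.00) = 12.00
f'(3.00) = 7.00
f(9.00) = 90.00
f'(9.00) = 19.00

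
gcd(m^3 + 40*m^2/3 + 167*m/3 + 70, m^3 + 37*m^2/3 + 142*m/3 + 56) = m^2 + 25*m/3 + 14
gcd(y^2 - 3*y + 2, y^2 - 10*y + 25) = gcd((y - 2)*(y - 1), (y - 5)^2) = 1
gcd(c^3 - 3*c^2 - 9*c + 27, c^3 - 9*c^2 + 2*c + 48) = c - 3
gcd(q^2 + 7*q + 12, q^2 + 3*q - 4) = q + 4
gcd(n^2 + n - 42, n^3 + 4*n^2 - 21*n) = n + 7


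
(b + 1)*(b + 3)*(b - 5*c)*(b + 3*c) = b^4 - 2*b^3*c + 4*b^3 - 15*b^2*c^2 - 8*b^2*c + 3*b^2 - 60*b*c^2 - 6*b*c - 45*c^2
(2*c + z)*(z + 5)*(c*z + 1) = 2*c^2*z^2 + 10*c^2*z + c*z^3 + 5*c*z^2 + 2*c*z + 10*c + z^2 + 5*z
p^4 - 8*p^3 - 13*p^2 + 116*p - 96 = (p - 8)*(p - 3)*(p - 1)*(p + 4)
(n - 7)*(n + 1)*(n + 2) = n^3 - 4*n^2 - 19*n - 14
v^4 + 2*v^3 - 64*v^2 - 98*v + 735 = (v - 7)*(v - 3)*(v + 5)*(v + 7)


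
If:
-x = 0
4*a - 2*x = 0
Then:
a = 0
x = 0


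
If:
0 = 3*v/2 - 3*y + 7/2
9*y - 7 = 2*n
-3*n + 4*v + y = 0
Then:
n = -7/3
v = -49/27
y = 7/27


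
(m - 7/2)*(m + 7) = m^2 + 7*m/2 - 49/2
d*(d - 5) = d^2 - 5*d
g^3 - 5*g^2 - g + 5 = (g - 5)*(g - 1)*(g + 1)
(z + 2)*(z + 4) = z^2 + 6*z + 8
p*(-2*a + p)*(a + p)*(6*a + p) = -12*a^3*p - 8*a^2*p^2 + 5*a*p^3 + p^4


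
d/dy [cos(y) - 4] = -sin(y)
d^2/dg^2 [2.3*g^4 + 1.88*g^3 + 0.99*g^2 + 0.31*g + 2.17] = 27.6*g^2 + 11.28*g + 1.98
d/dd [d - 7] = 1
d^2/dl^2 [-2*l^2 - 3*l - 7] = -4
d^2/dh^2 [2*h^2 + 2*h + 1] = 4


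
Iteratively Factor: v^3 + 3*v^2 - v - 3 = (v + 1)*(v^2 + 2*v - 3) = (v + 1)*(v + 3)*(v - 1)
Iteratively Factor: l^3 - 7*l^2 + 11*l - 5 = (l - 1)*(l^2 - 6*l + 5) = (l - 5)*(l - 1)*(l - 1)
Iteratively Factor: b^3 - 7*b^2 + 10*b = (b - 2)*(b^2 - 5*b) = (b - 5)*(b - 2)*(b)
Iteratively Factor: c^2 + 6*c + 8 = (c + 2)*(c + 4)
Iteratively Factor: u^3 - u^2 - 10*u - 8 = (u + 2)*(u^2 - 3*u - 4) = (u + 1)*(u + 2)*(u - 4)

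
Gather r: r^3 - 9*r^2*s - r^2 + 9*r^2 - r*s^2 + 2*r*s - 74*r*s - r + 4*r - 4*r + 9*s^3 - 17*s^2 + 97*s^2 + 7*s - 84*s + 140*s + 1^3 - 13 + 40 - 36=r^3 + r^2*(8 - 9*s) + r*(-s^2 - 72*s - 1) + 9*s^3 + 80*s^2 + 63*s - 8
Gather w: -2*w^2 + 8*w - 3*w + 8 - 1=-2*w^2 + 5*w + 7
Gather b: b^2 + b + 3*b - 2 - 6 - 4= b^2 + 4*b - 12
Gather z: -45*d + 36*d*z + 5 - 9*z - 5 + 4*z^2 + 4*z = -45*d + 4*z^2 + z*(36*d - 5)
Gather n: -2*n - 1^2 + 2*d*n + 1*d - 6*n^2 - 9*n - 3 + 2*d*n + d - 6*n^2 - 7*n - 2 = 2*d - 12*n^2 + n*(4*d - 18) - 6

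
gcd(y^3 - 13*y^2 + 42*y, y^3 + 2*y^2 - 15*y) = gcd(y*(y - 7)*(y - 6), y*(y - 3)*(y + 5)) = y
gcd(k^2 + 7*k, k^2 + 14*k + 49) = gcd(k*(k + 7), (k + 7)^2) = k + 7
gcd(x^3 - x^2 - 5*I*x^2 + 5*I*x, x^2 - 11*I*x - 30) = x - 5*I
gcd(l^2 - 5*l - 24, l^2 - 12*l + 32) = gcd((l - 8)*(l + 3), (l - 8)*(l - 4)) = l - 8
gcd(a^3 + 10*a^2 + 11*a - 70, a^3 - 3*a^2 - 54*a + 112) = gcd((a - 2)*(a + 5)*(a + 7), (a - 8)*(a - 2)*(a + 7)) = a^2 + 5*a - 14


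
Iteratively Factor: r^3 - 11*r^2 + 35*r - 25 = (r - 1)*(r^2 - 10*r + 25) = (r - 5)*(r - 1)*(r - 5)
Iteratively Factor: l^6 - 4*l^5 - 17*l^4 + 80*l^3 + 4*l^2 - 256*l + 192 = (l - 2)*(l^5 - 2*l^4 - 21*l^3 + 38*l^2 + 80*l - 96) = (l - 2)*(l + 4)*(l^4 - 6*l^3 + 3*l^2 + 26*l - 24) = (l - 2)*(l - 1)*(l + 4)*(l^3 - 5*l^2 - 2*l + 24) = (l - 4)*(l - 2)*(l - 1)*(l + 4)*(l^2 - l - 6) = (l - 4)*(l - 3)*(l - 2)*(l - 1)*(l + 4)*(l + 2)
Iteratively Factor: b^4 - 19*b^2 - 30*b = (b)*(b^3 - 19*b - 30) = b*(b + 2)*(b^2 - 2*b - 15) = b*(b - 5)*(b + 2)*(b + 3)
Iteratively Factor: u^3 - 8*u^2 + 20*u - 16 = (u - 4)*(u^2 - 4*u + 4) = (u - 4)*(u - 2)*(u - 2)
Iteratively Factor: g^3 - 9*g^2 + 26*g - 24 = (g - 4)*(g^2 - 5*g + 6) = (g - 4)*(g - 3)*(g - 2)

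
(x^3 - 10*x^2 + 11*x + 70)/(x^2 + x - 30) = (x^2 - 5*x - 14)/(x + 6)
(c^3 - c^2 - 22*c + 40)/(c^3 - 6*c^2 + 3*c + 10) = (c^2 + c - 20)/(c^2 - 4*c - 5)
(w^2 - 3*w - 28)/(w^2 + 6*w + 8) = (w - 7)/(w + 2)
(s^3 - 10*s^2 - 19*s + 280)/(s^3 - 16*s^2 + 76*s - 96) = (s^2 - 2*s - 35)/(s^2 - 8*s + 12)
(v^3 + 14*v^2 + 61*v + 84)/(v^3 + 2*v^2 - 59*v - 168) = (v + 4)/(v - 8)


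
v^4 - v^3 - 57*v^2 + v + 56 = (v - 8)*(v - 1)*(v + 1)*(v + 7)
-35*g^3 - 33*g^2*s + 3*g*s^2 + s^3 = (-5*g + s)*(g + s)*(7*g + s)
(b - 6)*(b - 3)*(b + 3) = b^3 - 6*b^2 - 9*b + 54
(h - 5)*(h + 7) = h^2 + 2*h - 35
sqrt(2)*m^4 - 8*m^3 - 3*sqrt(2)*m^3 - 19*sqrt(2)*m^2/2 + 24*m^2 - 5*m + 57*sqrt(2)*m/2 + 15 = (m - 3)*(m - 5*sqrt(2))*(m + sqrt(2)/2)*(sqrt(2)*m + 1)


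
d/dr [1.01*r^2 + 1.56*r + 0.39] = 2.02*r + 1.56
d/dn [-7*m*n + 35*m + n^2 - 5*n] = -7*m + 2*n - 5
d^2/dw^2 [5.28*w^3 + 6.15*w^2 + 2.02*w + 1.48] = 31.68*w + 12.3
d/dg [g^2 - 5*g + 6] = 2*g - 5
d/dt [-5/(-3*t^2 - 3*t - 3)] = 5*(-2*t - 1)/(3*(t^2 + t + 1)^2)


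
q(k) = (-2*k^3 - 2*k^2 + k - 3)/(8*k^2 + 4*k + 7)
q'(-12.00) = -0.25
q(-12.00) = 2.84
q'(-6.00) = -0.27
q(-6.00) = 1.30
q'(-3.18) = -0.31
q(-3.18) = 0.50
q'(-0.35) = 0.12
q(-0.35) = -0.53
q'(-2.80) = -0.33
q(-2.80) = 0.38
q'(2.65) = -0.26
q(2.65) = -0.70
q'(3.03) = -0.26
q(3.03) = -0.80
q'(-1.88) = -0.41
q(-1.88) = 0.05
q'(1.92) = -0.25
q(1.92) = -0.51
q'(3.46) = -0.26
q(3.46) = -0.91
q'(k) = (-16*k - 4)*(-2*k^3 - 2*k^2 + k - 3)/(8*k^2 + 4*k + 7)^2 + (-6*k^2 - 4*k + 1)/(8*k^2 + 4*k + 7)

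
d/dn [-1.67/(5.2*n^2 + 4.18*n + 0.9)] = (17.368*n + 6.9806)/(5.2*n^2 + 4.18*n + 0.9)^2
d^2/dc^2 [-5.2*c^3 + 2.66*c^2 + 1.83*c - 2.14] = 5.32 - 31.2*c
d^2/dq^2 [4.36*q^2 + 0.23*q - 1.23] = 8.72000000000000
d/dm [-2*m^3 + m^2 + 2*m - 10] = -6*m^2 + 2*m + 2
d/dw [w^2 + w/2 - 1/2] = 2*w + 1/2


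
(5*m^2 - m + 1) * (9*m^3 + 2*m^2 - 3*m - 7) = 45*m^5 + m^4 - 8*m^3 - 30*m^2 + 4*m - 7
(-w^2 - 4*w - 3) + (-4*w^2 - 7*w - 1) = -5*w^2 - 11*w - 4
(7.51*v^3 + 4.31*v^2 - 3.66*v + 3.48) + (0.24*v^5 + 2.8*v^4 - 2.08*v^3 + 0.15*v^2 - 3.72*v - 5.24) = 0.24*v^5 + 2.8*v^4 + 5.43*v^3 + 4.46*v^2 - 7.38*v - 1.76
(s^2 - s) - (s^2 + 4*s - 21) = 21 - 5*s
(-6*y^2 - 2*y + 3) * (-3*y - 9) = 18*y^3 + 60*y^2 + 9*y - 27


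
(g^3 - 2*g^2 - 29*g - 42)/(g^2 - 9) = (g^2 - 5*g - 14)/(g - 3)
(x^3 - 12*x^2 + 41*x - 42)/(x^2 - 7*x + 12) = (x^2 - 9*x + 14)/(x - 4)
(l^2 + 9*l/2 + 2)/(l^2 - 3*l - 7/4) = 2*(l + 4)/(2*l - 7)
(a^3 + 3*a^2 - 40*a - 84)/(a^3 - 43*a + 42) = (a + 2)/(a - 1)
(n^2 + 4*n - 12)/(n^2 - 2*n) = (n + 6)/n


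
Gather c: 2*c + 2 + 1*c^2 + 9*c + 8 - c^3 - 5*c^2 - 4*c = -c^3 - 4*c^2 + 7*c + 10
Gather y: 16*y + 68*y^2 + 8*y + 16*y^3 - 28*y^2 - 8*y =16*y^3 + 40*y^2 + 16*y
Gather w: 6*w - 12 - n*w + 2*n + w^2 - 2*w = 2*n + w^2 + w*(4 - n) - 12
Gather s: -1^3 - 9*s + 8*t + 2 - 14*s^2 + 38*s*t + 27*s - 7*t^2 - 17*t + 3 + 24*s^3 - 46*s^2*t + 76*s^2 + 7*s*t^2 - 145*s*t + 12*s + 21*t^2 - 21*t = 24*s^3 + s^2*(62 - 46*t) + s*(7*t^2 - 107*t + 30) + 14*t^2 - 30*t + 4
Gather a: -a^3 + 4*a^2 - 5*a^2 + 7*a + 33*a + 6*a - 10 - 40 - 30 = -a^3 - a^2 + 46*a - 80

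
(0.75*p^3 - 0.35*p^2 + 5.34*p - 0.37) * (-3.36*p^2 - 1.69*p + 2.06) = -2.52*p^5 - 0.0915000000000001*p^4 - 15.8059*p^3 - 8.5024*p^2 + 11.6257*p - 0.7622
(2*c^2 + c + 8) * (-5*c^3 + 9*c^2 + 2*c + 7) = -10*c^5 + 13*c^4 - 27*c^3 + 88*c^2 + 23*c + 56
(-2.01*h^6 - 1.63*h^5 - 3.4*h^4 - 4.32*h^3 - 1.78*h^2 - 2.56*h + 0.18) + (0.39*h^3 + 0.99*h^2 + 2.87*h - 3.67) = -2.01*h^6 - 1.63*h^5 - 3.4*h^4 - 3.93*h^3 - 0.79*h^2 + 0.31*h - 3.49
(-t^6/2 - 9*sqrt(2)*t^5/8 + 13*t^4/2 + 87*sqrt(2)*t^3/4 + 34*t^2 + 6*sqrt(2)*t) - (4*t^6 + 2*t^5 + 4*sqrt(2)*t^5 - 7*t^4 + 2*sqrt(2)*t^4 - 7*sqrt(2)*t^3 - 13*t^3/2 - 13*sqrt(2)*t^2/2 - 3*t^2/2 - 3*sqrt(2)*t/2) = -9*t^6/2 - 41*sqrt(2)*t^5/8 - 2*t^5 - 2*sqrt(2)*t^4 + 27*t^4/2 + 13*t^3/2 + 115*sqrt(2)*t^3/4 + 13*sqrt(2)*t^2/2 + 71*t^2/2 + 15*sqrt(2)*t/2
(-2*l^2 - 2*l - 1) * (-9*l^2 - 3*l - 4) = 18*l^4 + 24*l^3 + 23*l^2 + 11*l + 4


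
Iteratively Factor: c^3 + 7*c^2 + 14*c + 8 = (c + 2)*(c^2 + 5*c + 4) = (c + 1)*(c + 2)*(c + 4)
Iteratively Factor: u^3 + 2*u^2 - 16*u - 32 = (u + 4)*(u^2 - 2*u - 8) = (u + 2)*(u + 4)*(u - 4)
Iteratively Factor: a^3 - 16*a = (a - 4)*(a^2 + 4*a) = a*(a - 4)*(a + 4)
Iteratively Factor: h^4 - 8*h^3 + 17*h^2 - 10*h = (h)*(h^3 - 8*h^2 + 17*h - 10) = h*(h - 1)*(h^2 - 7*h + 10) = h*(h - 5)*(h - 1)*(h - 2)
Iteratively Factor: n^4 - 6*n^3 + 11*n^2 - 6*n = (n - 1)*(n^3 - 5*n^2 + 6*n) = n*(n - 1)*(n^2 - 5*n + 6) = n*(n - 3)*(n - 1)*(n - 2)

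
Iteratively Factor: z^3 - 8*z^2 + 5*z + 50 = (z - 5)*(z^2 - 3*z - 10) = (z - 5)*(z + 2)*(z - 5)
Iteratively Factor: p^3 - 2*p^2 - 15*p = (p - 5)*(p^2 + 3*p) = p*(p - 5)*(p + 3)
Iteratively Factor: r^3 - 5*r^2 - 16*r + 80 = (r - 4)*(r^2 - r - 20) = (r - 4)*(r + 4)*(r - 5)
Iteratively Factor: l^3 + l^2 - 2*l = (l - 1)*(l^2 + 2*l) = l*(l - 1)*(l + 2)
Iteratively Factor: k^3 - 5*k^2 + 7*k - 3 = (k - 1)*(k^2 - 4*k + 3) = (k - 3)*(k - 1)*(k - 1)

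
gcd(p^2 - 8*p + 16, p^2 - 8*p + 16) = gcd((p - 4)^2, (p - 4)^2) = p^2 - 8*p + 16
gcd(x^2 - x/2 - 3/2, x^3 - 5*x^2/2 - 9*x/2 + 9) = x - 3/2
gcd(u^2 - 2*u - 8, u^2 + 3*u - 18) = 1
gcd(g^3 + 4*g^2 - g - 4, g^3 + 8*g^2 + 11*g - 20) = g^2 + 3*g - 4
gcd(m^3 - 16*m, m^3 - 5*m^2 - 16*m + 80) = m^2 - 16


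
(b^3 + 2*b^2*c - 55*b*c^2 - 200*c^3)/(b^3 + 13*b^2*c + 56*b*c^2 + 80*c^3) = (b^2 - 3*b*c - 40*c^2)/(b^2 + 8*b*c + 16*c^2)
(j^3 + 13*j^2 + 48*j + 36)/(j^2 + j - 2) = (j^3 + 13*j^2 + 48*j + 36)/(j^2 + j - 2)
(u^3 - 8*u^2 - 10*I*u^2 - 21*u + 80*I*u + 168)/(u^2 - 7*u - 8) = (u^2 - 10*I*u - 21)/(u + 1)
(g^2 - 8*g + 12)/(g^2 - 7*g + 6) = (g - 2)/(g - 1)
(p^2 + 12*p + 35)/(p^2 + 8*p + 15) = (p + 7)/(p + 3)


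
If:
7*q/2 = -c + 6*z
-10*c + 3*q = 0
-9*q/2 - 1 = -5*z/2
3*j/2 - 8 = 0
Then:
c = -18/175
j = 16/3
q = -12/35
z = -38/175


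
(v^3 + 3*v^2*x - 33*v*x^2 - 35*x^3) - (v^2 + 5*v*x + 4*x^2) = v^3 + 3*v^2*x - v^2 - 33*v*x^2 - 5*v*x - 35*x^3 - 4*x^2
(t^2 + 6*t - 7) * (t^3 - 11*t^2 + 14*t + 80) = t^5 - 5*t^4 - 59*t^3 + 241*t^2 + 382*t - 560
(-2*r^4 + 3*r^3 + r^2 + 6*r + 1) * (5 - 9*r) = 18*r^5 - 37*r^4 + 6*r^3 - 49*r^2 + 21*r + 5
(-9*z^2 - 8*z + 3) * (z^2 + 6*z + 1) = -9*z^4 - 62*z^3 - 54*z^2 + 10*z + 3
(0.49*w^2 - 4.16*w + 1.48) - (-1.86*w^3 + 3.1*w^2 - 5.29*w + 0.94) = 1.86*w^3 - 2.61*w^2 + 1.13*w + 0.54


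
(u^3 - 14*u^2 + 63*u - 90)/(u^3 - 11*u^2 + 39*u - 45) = (u - 6)/(u - 3)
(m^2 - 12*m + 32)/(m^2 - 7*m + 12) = (m - 8)/(m - 3)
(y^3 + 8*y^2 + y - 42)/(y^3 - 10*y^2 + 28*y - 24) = (y^2 + 10*y + 21)/(y^2 - 8*y + 12)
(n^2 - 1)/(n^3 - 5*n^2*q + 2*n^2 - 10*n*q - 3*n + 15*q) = (-n - 1)/(-n^2 + 5*n*q - 3*n + 15*q)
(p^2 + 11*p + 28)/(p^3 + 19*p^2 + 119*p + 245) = (p + 4)/(p^2 + 12*p + 35)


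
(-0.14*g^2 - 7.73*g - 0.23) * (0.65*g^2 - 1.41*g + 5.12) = -0.091*g^4 - 4.8271*g^3 + 10.033*g^2 - 39.2533*g - 1.1776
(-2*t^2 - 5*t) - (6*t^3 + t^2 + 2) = -6*t^3 - 3*t^2 - 5*t - 2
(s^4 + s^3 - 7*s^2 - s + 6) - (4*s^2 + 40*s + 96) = s^4 + s^3 - 11*s^2 - 41*s - 90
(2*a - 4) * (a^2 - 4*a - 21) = 2*a^3 - 12*a^2 - 26*a + 84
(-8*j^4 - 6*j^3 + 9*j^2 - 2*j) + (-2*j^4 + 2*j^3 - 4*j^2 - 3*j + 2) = -10*j^4 - 4*j^3 + 5*j^2 - 5*j + 2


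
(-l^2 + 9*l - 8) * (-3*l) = 3*l^3 - 27*l^2 + 24*l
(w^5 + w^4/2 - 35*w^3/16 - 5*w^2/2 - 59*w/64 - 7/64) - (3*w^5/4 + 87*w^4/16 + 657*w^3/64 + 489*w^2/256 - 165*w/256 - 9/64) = w^5/4 - 79*w^4/16 - 797*w^3/64 - 1129*w^2/256 - 71*w/256 + 1/32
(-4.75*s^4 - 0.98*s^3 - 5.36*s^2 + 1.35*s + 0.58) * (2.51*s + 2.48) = -11.9225*s^5 - 14.2398*s^4 - 15.884*s^3 - 9.9043*s^2 + 4.8038*s + 1.4384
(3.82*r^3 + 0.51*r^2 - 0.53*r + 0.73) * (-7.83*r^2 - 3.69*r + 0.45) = -29.9106*r^5 - 18.0891*r^4 + 3.987*r^3 - 3.5307*r^2 - 2.9322*r + 0.3285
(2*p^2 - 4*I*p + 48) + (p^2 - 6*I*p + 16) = 3*p^2 - 10*I*p + 64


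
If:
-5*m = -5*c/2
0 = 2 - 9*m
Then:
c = 4/9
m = 2/9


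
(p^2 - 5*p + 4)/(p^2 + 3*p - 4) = (p - 4)/(p + 4)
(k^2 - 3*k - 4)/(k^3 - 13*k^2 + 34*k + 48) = (k - 4)/(k^2 - 14*k + 48)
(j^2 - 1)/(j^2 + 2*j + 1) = (j - 1)/(j + 1)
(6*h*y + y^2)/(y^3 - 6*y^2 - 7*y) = (6*h + y)/(y^2 - 6*y - 7)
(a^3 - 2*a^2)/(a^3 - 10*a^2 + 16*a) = a/(a - 8)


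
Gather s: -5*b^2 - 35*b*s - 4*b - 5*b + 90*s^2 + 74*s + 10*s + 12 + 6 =-5*b^2 - 9*b + 90*s^2 + s*(84 - 35*b) + 18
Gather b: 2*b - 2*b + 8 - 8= 0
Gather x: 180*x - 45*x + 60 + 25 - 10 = 135*x + 75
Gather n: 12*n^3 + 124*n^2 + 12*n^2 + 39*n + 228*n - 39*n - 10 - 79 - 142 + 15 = 12*n^3 + 136*n^2 + 228*n - 216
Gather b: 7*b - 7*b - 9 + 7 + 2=0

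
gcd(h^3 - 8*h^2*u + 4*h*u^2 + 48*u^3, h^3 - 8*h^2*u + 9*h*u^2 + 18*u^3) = -h + 6*u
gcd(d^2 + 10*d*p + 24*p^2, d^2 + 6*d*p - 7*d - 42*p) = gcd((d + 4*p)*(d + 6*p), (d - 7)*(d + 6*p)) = d + 6*p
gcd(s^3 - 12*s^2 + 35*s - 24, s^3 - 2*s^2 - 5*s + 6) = s^2 - 4*s + 3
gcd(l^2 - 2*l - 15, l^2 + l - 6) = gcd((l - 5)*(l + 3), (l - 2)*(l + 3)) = l + 3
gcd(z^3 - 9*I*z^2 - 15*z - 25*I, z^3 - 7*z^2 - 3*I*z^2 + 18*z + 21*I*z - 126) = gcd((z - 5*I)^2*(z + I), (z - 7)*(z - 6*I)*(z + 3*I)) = 1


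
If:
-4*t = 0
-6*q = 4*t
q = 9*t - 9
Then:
No Solution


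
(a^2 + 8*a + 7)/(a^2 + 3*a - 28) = (a + 1)/(a - 4)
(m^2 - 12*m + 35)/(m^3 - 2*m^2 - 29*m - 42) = (m - 5)/(m^2 + 5*m + 6)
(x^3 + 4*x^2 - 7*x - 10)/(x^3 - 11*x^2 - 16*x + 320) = (x^2 - x - 2)/(x^2 - 16*x + 64)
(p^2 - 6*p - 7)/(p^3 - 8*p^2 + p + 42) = (p + 1)/(p^2 - p - 6)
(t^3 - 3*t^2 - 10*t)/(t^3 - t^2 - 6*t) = (t - 5)/(t - 3)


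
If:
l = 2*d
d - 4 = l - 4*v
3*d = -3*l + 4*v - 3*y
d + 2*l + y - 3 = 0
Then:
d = 5/7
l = 10/7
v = 33/28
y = -4/7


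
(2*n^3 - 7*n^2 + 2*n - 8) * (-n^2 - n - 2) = -2*n^5 + 5*n^4 + n^3 + 20*n^2 + 4*n + 16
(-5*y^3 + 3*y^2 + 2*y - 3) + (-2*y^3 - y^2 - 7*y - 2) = -7*y^3 + 2*y^2 - 5*y - 5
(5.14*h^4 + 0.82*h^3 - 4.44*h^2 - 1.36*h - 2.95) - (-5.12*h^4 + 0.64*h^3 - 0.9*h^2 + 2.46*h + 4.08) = 10.26*h^4 + 0.18*h^3 - 3.54*h^2 - 3.82*h - 7.03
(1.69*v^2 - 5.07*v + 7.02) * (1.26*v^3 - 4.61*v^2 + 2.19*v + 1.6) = 2.1294*v^5 - 14.1791*v^4 + 35.919*v^3 - 40.7615*v^2 + 7.2618*v + 11.232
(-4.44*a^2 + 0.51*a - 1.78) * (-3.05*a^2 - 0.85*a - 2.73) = 13.542*a^4 + 2.2185*a^3 + 17.1167*a^2 + 0.1207*a + 4.8594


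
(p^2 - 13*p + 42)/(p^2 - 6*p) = (p - 7)/p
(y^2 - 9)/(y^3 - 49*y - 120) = (y - 3)/(y^2 - 3*y - 40)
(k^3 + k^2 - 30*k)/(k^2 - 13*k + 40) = k*(k + 6)/(k - 8)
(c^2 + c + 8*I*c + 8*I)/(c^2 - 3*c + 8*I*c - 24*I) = (c + 1)/(c - 3)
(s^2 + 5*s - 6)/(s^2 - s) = (s + 6)/s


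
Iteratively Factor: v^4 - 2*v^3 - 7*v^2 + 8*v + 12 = (v - 3)*(v^3 + v^2 - 4*v - 4) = (v - 3)*(v - 2)*(v^2 + 3*v + 2) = (v - 3)*(v - 2)*(v + 1)*(v + 2)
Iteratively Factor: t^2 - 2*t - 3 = (t + 1)*(t - 3)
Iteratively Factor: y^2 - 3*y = (y - 3)*(y)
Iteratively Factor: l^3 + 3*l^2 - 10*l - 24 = (l + 4)*(l^2 - l - 6) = (l + 2)*(l + 4)*(l - 3)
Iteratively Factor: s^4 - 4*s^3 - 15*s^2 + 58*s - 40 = (s - 5)*(s^3 + s^2 - 10*s + 8) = (s - 5)*(s - 2)*(s^2 + 3*s - 4) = (s - 5)*(s - 2)*(s + 4)*(s - 1)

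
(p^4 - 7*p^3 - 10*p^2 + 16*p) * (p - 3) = p^5 - 10*p^4 + 11*p^3 + 46*p^2 - 48*p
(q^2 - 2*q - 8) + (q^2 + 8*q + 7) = 2*q^2 + 6*q - 1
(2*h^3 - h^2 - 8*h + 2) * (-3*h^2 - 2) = -6*h^5 + 3*h^4 + 20*h^3 - 4*h^2 + 16*h - 4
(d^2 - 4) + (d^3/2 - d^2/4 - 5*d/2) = d^3/2 + 3*d^2/4 - 5*d/2 - 4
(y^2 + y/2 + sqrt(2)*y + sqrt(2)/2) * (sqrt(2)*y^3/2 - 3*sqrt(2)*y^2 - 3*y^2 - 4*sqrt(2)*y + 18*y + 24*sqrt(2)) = sqrt(2)*y^5/2 - 11*sqrt(2)*y^4/4 - 2*y^4 - 17*sqrt(2)*y^3/2 + 11*y^3 - 2*y^2 + 77*sqrt(2)*y^2/2 + 21*sqrt(2)*y + 44*y + 24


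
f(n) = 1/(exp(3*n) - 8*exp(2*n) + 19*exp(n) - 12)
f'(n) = (-3*exp(3*n) + 16*exp(2*n) - 19*exp(n))/(exp(3*n) - 8*exp(2*n) + 19*exp(n) - 12)^2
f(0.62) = 0.48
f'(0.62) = 0.16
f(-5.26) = -0.08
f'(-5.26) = -0.00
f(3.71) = 0.00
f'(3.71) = -0.00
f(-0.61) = -0.26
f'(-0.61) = -0.40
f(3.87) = 0.00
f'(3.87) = -0.00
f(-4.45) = -0.08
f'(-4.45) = -0.00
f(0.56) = 0.47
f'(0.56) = -0.07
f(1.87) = 0.02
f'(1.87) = -0.12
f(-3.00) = -0.09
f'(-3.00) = -0.00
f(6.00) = 0.00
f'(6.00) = 0.00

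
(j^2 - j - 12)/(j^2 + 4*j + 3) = (j - 4)/(j + 1)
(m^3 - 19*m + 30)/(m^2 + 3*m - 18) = (m^2 + 3*m - 10)/(m + 6)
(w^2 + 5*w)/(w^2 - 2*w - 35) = w/(w - 7)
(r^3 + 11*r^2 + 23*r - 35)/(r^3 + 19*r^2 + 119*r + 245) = (r - 1)/(r + 7)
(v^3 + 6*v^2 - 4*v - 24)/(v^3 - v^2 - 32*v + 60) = (v + 2)/(v - 5)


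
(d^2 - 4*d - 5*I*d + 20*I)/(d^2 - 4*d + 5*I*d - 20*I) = (d - 5*I)/(d + 5*I)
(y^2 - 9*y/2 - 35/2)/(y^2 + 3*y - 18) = (2*y^2 - 9*y - 35)/(2*(y^2 + 3*y - 18))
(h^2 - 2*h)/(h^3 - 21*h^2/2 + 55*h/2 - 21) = 2*h/(2*h^2 - 17*h + 21)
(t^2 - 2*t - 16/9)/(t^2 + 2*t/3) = (t - 8/3)/t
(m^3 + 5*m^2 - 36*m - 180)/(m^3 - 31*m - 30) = (m + 6)/(m + 1)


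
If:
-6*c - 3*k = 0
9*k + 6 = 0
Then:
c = 1/3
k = -2/3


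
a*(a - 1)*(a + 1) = a^3 - a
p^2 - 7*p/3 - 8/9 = (p - 8/3)*(p + 1/3)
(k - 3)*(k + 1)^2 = k^3 - k^2 - 5*k - 3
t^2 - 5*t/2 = t*(t - 5/2)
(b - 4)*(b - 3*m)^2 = b^3 - 6*b^2*m - 4*b^2 + 9*b*m^2 + 24*b*m - 36*m^2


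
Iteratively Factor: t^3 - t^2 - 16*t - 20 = (t + 2)*(t^2 - 3*t - 10) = (t - 5)*(t + 2)*(t + 2)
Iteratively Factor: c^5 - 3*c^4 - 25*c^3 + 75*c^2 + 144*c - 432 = (c + 3)*(c^4 - 6*c^3 - 7*c^2 + 96*c - 144) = (c - 4)*(c + 3)*(c^3 - 2*c^2 - 15*c + 36) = (c - 4)*(c - 3)*(c + 3)*(c^2 + c - 12) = (c - 4)*(c - 3)*(c + 3)*(c + 4)*(c - 3)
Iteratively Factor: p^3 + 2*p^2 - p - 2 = (p - 1)*(p^2 + 3*p + 2) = (p - 1)*(p + 2)*(p + 1)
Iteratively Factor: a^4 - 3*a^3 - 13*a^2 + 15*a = (a - 1)*(a^3 - 2*a^2 - 15*a) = (a - 5)*(a - 1)*(a^2 + 3*a) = a*(a - 5)*(a - 1)*(a + 3)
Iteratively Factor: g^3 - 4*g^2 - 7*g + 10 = (g - 1)*(g^2 - 3*g - 10) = (g - 1)*(g + 2)*(g - 5)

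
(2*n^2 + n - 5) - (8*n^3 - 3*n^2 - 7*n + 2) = -8*n^3 + 5*n^2 + 8*n - 7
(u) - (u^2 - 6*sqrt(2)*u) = -u^2 + u + 6*sqrt(2)*u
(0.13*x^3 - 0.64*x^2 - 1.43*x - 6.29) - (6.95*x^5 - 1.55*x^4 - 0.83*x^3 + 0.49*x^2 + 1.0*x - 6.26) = -6.95*x^5 + 1.55*x^4 + 0.96*x^3 - 1.13*x^2 - 2.43*x - 0.0300000000000002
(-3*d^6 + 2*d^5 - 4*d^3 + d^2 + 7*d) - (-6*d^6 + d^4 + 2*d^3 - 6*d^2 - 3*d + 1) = 3*d^6 + 2*d^5 - d^4 - 6*d^3 + 7*d^2 + 10*d - 1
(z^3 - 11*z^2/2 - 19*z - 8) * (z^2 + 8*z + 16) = z^5 + 5*z^4/2 - 47*z^3 - 248*z^2 - 368*z - 128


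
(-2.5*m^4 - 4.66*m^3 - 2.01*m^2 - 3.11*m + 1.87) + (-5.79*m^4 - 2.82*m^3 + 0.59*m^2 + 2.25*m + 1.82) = -8.29*m^4 - 7.48*m^3 - 1.42*m^2 - 0.86*m + 3.69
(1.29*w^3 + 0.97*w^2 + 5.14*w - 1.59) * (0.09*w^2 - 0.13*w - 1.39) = 0.1161*w^5 - 0.0804*w^4 - 1.4566*w^3 - 2.1596*w^2 - 6.9379*w + 2.2101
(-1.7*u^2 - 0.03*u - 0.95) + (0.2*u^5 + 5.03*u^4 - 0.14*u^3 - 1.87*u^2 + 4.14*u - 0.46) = 0.2*u^5 + 5.03*u^4 - 0.14*u^3 - 3.57*u^2 + 4.11*u - 1.41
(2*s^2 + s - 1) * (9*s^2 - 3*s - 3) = 18*s^4 + 3*s^3 - 18*s^2 + 3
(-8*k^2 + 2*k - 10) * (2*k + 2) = -16*k^3 - 12*k^2 - 16*k - 20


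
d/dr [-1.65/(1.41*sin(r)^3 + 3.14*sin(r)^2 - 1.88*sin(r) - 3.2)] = (6.9795*sin(r)^2 + 10.362*sin(r) - 3.102)*cos(r)/(1.41*sin(r)^3 + 3.14*sin(r)^2 - 1.88*sin(r) - 3.2)^2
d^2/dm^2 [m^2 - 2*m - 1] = 2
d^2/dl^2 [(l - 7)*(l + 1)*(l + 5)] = 6*l - 2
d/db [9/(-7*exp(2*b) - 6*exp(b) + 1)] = (126*exp(b) + 54)*exp(b)/(7*exp(2*b) + 6*exp(b) - 1)^2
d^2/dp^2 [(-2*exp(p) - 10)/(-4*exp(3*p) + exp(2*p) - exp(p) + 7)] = (128*exp(6*p) + 1416*exp(5*p) - 470*exp(4*p) + 850*exp(3*p) + 2406*exp(2*p) - 256*exp(p) + 168)*exp(p)/(64*exp(9*p) - 48*exp(8*p) + 60*exp(7*p) - 361*exp(6*p) + 183*exp(5*p) - 192*exp(4*p) + 631*exp(3*p) - 168*exp(2*p) + 147*exp(p) - 343)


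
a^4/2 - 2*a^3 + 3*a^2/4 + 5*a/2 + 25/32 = (a/2 + 1/4)*(a - 5/2)^2*(a + 1/2)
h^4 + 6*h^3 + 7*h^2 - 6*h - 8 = (h - 1)*(h + 1)*(h + 2)*(h + 4)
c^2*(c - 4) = c^3 - 4*c^2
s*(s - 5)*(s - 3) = s^3 - 8*s^2 + 15*s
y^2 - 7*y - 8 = (y - 8)*(y + 1)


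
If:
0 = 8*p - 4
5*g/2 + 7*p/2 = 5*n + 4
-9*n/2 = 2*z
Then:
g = 9/10 - 8*z/9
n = -4*z/9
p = 1/2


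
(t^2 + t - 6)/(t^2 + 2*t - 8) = (t + 3)/(t + 4)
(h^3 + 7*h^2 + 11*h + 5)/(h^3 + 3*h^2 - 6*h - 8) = (h^2 + 6*h + 5)/(h^2 + 2*h - 8)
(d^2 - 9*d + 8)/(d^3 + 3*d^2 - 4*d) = (d - 8)/(d*(d + 4))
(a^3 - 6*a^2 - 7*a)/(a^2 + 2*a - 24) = a*(a^2 - 6*a - 7)/(a^2 + 2*a - 24)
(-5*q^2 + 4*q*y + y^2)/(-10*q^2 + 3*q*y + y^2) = (-q + y)/(-2*q + y)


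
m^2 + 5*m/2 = m*(m + 5/2)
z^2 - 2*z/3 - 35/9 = (z - 7/3)*(z + 5/3)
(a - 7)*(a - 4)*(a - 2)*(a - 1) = a^4 - 14*a^3 + 63*a^2 - 106*a + 56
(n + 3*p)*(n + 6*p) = n^2 + 9*n*p + 18*p^2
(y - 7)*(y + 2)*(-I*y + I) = -I*y^3 + 6*I*y^2 + 9*I*y - 14*I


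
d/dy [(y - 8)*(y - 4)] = 2*y - 12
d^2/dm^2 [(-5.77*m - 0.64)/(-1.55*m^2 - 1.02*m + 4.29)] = ((3.1*m + 1.02)*(5.77*m + 0.64)*(6.2*m + 2.04) - (53.661*m + 13.7548)*(1.55*m^2 + 1.02*m - 4.29))/(1.55*m^2 + 1.02*m - 4.29)^3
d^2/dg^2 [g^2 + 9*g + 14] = 2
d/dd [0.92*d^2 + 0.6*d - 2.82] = 1.84*d + 0.6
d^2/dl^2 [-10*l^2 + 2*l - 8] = -20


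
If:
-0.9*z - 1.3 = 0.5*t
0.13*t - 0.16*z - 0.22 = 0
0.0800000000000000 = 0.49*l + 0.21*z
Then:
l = 0.77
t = -0.05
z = -1.42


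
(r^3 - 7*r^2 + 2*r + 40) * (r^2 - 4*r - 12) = r^5 - 11*r^4 + 18*r^3 + 116*r^2 - 184*r - 480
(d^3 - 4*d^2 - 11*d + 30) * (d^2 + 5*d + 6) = d^5 + d^4 - 25*d^3 - 49*d^2 + 84*d + 180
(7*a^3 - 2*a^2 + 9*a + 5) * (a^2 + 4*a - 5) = 7*a^5 + 26*a^4 - 34*a^3 + 51*a^2 - 25*a - 25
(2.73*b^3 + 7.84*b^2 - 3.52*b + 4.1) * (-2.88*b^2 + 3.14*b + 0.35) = -7.8624*b^5 - 14.007*b^4 + 35.7107*b^3 - 20.1168*b^2 + 11.642*b + 1.435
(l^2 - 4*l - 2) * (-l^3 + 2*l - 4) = -l^5 + 4*l^4 + 4*l^3 - 12*l^2 + 12*l + 8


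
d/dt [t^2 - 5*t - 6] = 2*t - 5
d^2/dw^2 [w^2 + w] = 2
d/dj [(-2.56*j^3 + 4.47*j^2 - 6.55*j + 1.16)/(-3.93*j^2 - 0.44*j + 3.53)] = (10.0608*j^4 + 2.2528*j^3 - 54.8187*j^2 + 40.6758*j - 22.6111)/(15.4449*j^4 + 3.4584*j^3 - 27.5522*j^2 - 3.1064*j + 12.4609)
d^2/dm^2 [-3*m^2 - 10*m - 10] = -6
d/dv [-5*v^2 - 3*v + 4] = -10*v - 3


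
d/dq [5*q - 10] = 5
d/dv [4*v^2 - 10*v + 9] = 8*v - 10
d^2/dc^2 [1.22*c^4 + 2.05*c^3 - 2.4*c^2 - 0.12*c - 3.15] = 14.64*c^2 + 12.3*c - 4.8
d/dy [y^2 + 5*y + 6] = 2*y + 5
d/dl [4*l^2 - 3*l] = 8*l - 3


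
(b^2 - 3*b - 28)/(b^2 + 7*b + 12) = (b - 7)/(b + 3)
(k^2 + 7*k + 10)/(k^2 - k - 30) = (k + 2)/(k - 6)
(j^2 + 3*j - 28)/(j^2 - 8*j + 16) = (j + 7)/(j - 4)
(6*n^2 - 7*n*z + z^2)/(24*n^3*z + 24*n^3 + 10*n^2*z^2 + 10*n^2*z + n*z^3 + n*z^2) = (6*n^2 - 7*n*z + z^2)/(n*(24*n^2*z + 24*n^2 + 10*n*z^2 + 10*n*z + z^3 + z^2))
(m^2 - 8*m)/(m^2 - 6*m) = (m - 8)/(m - 6)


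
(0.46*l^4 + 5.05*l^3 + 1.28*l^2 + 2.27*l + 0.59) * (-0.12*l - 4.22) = -0.0552*l^5 - 2.5472*l^4 - 21.4646*l^3 - 5.674*l^2 - 9.6502*l - 2.4898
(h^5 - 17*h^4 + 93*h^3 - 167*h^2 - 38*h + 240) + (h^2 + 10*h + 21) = h^5 - 17*h^4 + 93*h^3 - 166*h^2 - 28*h + 261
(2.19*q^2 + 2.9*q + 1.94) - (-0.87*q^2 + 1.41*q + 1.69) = 3.06*q^2 + 1.49*q + 0.25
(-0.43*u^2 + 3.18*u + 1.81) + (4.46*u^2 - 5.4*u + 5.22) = 4.03*u^2 - 2.22*u + 7.03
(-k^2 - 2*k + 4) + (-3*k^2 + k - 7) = -4*k^2 - k - 3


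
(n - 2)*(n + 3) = n^2 + n - 6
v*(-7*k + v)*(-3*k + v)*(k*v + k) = 21*k^3*v^2 + 21*k^3*v - 10*k^2*v^3 - 10*k^2*v^2 + k*v^4 + k*v^3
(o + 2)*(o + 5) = o^2 + 7*o + 10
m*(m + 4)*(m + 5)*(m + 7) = m^4 + 16*m^3 + 83*m^2 + 140*m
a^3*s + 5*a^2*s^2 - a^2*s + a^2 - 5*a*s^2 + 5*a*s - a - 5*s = (a - 1)*(a + 5*s)*(a*s + 1)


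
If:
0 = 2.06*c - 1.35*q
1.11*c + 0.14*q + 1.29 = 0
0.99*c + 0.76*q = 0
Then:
No Solution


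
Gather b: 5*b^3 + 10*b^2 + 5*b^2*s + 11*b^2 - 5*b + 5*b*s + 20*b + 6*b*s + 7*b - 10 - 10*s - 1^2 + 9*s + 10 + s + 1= 5*b^3 + b^2*(5*s + 21) + b*(11*s + 22)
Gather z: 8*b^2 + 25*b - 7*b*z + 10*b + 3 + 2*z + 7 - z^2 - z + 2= 8*b^2 + 35*b - z^2 + z*(1 - 7*b) + 12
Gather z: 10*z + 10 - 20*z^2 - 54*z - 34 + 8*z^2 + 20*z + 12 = -12*z^2 - 24*z - 12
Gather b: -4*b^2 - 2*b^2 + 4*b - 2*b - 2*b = -6*b^2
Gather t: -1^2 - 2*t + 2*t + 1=0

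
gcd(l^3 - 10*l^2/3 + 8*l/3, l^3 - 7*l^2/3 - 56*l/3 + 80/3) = l - 4/3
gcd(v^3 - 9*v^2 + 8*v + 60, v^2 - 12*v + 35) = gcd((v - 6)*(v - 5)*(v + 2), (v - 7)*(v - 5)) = v - 5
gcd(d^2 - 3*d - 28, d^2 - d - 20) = d + 4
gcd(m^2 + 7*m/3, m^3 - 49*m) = m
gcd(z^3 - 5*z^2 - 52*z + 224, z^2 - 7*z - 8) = z - 8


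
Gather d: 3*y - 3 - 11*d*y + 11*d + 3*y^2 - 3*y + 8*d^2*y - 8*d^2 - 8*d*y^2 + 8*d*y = d^2*(8*y - 8) + d*(-8*y^2 - 3*y + 11) + 3*y^2 - 3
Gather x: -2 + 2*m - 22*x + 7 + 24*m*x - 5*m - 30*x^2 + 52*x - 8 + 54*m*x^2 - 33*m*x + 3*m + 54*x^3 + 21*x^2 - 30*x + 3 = -9*m*x + 54*x^3 + x^2*(54*m - 9)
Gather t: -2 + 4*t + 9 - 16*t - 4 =3 - 12*t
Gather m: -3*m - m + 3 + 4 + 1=8 - 4*m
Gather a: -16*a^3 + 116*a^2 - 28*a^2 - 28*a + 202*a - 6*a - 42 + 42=-16*a^3 + 88*a^2 + 168*a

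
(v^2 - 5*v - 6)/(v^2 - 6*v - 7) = (v - 6)/(v - 7)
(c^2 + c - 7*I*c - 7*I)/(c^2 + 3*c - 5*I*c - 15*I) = (c^2 + c*(1 - 7*I) - 7*I)/(c^2 + c*(3 - 5*I) - 15*I)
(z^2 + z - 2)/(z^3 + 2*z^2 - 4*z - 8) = (z - 1)/(z^2 - 4)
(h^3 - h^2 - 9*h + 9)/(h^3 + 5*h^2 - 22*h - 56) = (h^3 - h^2 - 9*h + 9)/(h^3 + 5*h^2 - 22*h - 56)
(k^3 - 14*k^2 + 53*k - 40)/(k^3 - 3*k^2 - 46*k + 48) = (k - 5)/(k + 6)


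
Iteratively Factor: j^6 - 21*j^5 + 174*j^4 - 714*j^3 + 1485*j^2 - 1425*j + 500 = (j - 4)*(j^5 - 17*j^4 + 106*j^3 - 290*j^2 + 325*j - 125) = (j - 5)*(j - 4)*(j^4 - 12*j^3 + 46*j^2 - 60*j + 25) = (j - 5)*(j - 4)*(j - 1)*(j^3 - 11*j^2 + 35*j - 25) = (j - 5)*(j - 4)*(j - 1)^2*(j^2 - 10*j + 25) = (j - 5)^2*(j - 4)*(j - 1)^2*(j - 5)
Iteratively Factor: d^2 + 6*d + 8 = (d + 2)*(d + 4)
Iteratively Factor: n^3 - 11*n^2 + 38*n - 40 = (n - 4)*(n^2 - 7*n + 10) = (n - 5)*(n - 4)*(n - 2)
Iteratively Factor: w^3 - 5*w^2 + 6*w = (w - 3)*(w^2 - 2*w) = w*(w - 3)*(w - 2)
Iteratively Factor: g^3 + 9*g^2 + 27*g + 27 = (g + 3)*(g^2 + 6*g + 9) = (g + 3)^2*(g + 3)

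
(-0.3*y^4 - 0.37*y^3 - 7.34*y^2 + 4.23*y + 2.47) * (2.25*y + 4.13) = -0.675*y^5 - 2.0715*y^4 - 18.0431*y^3 - 20.7967*y^2 + 23.0274*y + 10.2011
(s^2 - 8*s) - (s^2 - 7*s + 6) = -s - 6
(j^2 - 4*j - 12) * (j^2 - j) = j^4 - 5*j^3 - 8*j^2 + 12*j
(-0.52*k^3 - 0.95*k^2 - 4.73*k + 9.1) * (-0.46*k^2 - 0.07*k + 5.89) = 0.2392*k^5 + 0.4734*k^4 - 0.8205*k^3 - 9.4504*k^2 - 28.4967*k + 53.599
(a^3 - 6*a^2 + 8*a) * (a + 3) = a^4 - 3*a^3 - 10*a^2 + 24*a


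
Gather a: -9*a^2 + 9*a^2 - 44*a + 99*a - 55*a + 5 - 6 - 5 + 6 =0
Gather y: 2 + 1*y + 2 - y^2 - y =4 - y^2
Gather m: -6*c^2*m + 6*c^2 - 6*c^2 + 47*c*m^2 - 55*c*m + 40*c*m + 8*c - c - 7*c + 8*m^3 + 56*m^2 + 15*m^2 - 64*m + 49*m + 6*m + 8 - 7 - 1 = 8*m^3 + m^2*(47*c + 71) + m*(-6*c^2 - 15*c - 9)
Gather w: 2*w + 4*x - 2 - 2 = 2*w + 4*x - 4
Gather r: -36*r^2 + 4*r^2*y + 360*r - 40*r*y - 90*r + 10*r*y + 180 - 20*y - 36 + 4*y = r^2*(4*y - 36) + r*(270 - 30*y) - 16*y + 144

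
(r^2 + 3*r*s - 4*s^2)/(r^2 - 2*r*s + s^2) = (r + 4*s)/(r - s)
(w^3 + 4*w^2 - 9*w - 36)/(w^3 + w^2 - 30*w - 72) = (w - 3)/(w - 6)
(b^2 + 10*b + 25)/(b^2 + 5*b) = (b + 5)/b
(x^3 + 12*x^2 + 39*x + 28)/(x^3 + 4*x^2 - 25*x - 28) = (x + 4)/(x - 4)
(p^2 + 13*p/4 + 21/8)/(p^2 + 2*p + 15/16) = 2*(8*p^2 + 26*p + 21)/(16*p^2 + 32*p + 15)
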